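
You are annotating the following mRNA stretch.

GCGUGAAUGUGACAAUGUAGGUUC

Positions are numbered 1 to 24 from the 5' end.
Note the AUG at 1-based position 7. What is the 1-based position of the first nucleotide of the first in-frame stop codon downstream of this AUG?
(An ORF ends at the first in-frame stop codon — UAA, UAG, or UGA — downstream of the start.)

Codons from position 7: AUG (7–9), UGA (10–12).
UGA is a stop codon; it begins at position 10.

10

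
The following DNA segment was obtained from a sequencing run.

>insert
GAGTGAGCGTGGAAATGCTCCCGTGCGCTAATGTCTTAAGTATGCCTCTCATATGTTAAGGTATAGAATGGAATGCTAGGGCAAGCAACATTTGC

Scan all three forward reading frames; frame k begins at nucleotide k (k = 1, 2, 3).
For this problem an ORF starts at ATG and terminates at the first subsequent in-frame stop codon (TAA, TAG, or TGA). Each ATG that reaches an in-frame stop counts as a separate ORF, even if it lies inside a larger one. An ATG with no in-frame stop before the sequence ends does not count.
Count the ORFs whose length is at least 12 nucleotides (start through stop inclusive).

4

Frame 1: GAG TGA GCG TGG AAA TGC TCC CGT GCG CTA ATG TCT TAA GTA TGC CTC TCA TAT GTT AAG GTA TAG AAT GGA ATG CTA GGG CAA GCA ACA TTT — ATG at 31, stop TAA at 37 → 9 nt.
Frame 2: AGT GAG CGT GGA AAT GCT CCC GTG CGC TAA TGT CTT AAG TAT GCC TCT CAT ATG TTA AGG TAT AGA ATG GAA TGC TAG GGC AAG CAA CAT TTG — ATG at 53, stop TAG at 77 → 27 nt; ATG at 68, stop TAG at 77 → 12 nt.
Frame 3: GTG AGC GTG GAA ATG CTC CCG TGC GCT AAT GTC TTA AGT ATG CCT CTC ATA TGT TAA GGT ATA GAA TGG AAT GCT AGG GCA AGC AAC ATT TGC — ATG at 15, stop TAA at 57 → 45 nt; ATG at 42, stop TAA at 57 → 18 nt.
ORFs ≥ 12 nucleotides: frame 2 53–79 (27 nucleotides), frame 2 68–79 (12 nucleotides), frame 3 15–59 (45 nucleotides), frame 3 42–59 (18 nucleotides). Count = 4.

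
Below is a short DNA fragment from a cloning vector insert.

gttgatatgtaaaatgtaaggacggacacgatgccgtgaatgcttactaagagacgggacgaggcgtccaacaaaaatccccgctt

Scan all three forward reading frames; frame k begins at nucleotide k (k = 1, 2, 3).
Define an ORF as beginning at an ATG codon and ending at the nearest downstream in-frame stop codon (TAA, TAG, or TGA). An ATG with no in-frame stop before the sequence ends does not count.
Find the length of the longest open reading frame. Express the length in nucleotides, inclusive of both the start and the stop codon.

9

Frame 1: GTT GAT ATG TAA AAT GTA AGG ACG GAC ACG ATG CCG TGA ATG CTT ACT AAG AGA CGG GAC GAG GCG TCC AAC AAA AAT CCC CGC — ATG at 7, stop TAA at 10 → 6 nt; ATG at 31, stop TGA at 37 → 9 nt.
Frame 2: TTG ATA TGT AAA ATG TAA GGA CGG ACA CGA TGC CGT GAA TGC TTA CTA AGA GAC GGG ACG AGG CGT CCA ACA AAA ATC CCC GCT — ATG at 14, stop TAA at 17 → 6 nt.
Frame 3: TGA TAT GTA AAA TGT AAG GAC GGA CAC GAT GCC GTG AAT GCT TAC TAA GAG ACG GGA CGA GGC GTC CAA CAA AAA TCC CCG CTT — no ATG→stop ORF.
Longest: frame 1, positions 31–39, 9 nt = 3 codons = 2 aa. → 9 nucleotides.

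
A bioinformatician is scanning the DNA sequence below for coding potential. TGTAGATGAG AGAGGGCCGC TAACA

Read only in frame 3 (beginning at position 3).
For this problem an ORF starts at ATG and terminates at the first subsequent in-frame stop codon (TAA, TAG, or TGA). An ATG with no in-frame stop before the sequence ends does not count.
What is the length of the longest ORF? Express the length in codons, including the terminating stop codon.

Frame 3: TAG ATG AGA GAG GGC CGC TAA — ATG at 6, stop TAA at 21 → 18 nt.
Longest: frame 3, positions 6–23, 18 nt = 6 codons = 5 aa. → 6 codons.

6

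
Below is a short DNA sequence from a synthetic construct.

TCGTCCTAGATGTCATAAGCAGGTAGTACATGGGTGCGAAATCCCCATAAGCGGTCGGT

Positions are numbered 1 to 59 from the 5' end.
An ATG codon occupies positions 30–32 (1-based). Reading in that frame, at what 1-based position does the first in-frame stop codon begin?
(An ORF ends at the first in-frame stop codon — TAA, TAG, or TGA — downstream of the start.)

48

Codons from position 30: ATG (30–32), GGT (33–35), GCG (36–38), AAA (39–41), TCC (42–44), CCA (45–47), TAA (48–50).
TAA is a stop codon; it begins at position 48.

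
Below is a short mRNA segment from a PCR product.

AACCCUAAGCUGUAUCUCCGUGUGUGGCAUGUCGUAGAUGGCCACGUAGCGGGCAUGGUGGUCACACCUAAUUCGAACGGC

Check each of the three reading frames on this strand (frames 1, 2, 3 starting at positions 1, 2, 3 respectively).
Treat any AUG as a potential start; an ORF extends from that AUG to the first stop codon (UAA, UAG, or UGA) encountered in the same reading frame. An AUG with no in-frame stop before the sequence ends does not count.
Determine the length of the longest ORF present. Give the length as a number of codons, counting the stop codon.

Frame 1: AAC CCU AAG CUG UAU CUC CGU GUG UGG CAU GUC GUA GAU GGC CAC GUA GCG GGC AUG GUG GUC ACA CCU AAU UCG AAC GGC — no AUG→stop ORF.
Frame 2: ACC CUA AGC UGU AUC UCC GUG UGU GGC AUG UCG UAG AUG GCC ACG UAG CGG GCA UGG UGG UCA CAC CUA AUU CGA ACG — AUG at 29, stop UAG at 35 → 9 nt; AUG at 38, stop UAG at 47 → 12 nt.
Frame 3: CCC UAA GCU GUA UCU CCG UGU GUG GCA UGU CGU AGA UGG CCA CGU AGC GGG CAU GGU GGU CAC ACC UAA UUC GAA CGG — no AUG→stop ORF.
Longest: frame 2, positions 38–49, 12 nt = 4 codons = 3 aa. → 4 codons.

4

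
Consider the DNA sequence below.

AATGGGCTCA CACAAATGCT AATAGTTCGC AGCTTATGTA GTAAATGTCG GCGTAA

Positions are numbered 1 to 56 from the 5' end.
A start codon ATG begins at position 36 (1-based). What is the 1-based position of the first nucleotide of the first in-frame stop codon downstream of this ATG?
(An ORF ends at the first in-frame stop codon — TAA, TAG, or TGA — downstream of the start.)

39

Codons from position 36: ATG (36–38), TAG (39–41).
TAG is a stop codon; it begins at position 39.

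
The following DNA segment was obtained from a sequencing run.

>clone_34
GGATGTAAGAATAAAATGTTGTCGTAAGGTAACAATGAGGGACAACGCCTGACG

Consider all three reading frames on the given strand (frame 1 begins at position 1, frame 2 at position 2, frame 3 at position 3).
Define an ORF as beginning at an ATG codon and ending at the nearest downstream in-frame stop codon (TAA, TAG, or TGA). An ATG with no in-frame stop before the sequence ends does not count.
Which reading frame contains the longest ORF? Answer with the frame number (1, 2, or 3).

2

Frame 1: GGA TGT AAG AAT AAA ATG TTG TCG TAA GGT AAC AAT GAG GGA CAA CGC CTG ACG — ATG at 16, stop TAA at 25 → 12 nt.
Frame 2: GAT GTA AGA ATA AAA TGT TGT CGT AAG GTA ACA ATG AGG GAC AAC GCC TGA — ATG at 35, stop TGA at 50 → 18 nt.
Frame 3: ATG TAA GAA TAA AAT GTT GTC GTA AGG TAA CAA TGA GGG ACA ACG CCT GAC — ATG at 3, stop TAA at 6 → 6 nt.
Longest ORF is 18 nt in frame 2 (positions 35–52).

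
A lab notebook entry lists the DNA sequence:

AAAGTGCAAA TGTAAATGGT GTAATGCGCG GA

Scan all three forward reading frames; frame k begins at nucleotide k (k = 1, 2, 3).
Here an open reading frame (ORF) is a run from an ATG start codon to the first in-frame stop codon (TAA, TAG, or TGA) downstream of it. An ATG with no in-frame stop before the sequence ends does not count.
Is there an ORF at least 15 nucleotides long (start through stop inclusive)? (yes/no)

Frame 1: AAA GTG CAA ATG TAA ATG GTG TAA TGC GCG — ATG at 10, stop TAA at 13 → 6 nt; ATG at 16, stop TAA at 22 → 9 nt.
Frame 2: AAG TGC AAA TGT AAA TGG TGT AAT GCG CGG — no ATG→stop ORF.
Frame 3: AGT GCA AAT GTA AAT GGT GTA ATG CGC GGA — no ATG→stop ORF.
Largest ORF found is 9 nucleotides < 15, so no.

no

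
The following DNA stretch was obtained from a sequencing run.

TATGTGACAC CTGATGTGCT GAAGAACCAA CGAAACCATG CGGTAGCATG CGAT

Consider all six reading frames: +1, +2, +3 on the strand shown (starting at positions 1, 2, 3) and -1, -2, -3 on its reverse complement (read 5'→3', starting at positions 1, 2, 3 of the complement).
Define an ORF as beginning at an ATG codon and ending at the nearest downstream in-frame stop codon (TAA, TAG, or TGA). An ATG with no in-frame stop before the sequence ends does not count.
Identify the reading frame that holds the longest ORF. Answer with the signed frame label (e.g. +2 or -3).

+2

Reverse complement (5'→3'): ATCGCATGCTACCGCATGGTTTCGTTGGTTCTTCAGCACATCAGGTGTCACATA
Frame +1: TAT GTG ACA CCT GAT GTG CTG AAG AAC CAA CGA AAC CAT GCG GTA GCA TGC GAT — no ATG→stop ORF.
Frame +2: ATG TGA CAC CTG ATG TGC TGA AGA ACC AAC GAA ACC ATG CGG TAG CAT GCG — ATG at 2, stop TGA at 5 → 6 nt; ATG at 14, stop TGA at 20 → 9 nt; ATG at 38, stop TAG at 44 → 9 nt.
Frame +3: TGT GAC ACC TGA TGT GCT GAA GAA CCA ACG AAA CCA TGC GGT AGC ATG CGA — no ATG→stop ORF.
Frame -1: ATC GCA TGC TAC CGC ATG GTT TCG TTG GTT CTT CAG CAC ATC AGG TGT CAC ATA — no ATG→stop ORF.
Frame -2: TCG CAT GCT ACC GCA TGG TTT CGT TGG TTC TTC AGC ACA TCA GGT GTC ACA — no ATG→stop ORF.
Frame -3: CGC ATG CTA CCG CAT GGT TTC GTT GGT TCT TCA GCA CAT CAG GTG TCA CAT — no ATG→stop ORF.
Longest ORF is 9 nt in frame +2 (positions 14–22).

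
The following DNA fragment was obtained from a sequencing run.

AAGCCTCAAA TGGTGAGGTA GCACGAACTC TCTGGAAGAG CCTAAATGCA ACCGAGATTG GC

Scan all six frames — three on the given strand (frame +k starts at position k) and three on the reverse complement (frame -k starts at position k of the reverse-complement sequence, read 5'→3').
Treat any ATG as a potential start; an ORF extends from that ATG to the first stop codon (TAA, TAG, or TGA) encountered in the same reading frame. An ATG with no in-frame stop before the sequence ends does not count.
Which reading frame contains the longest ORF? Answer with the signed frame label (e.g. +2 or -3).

+1

Reverse complement (5'→3'): GCCAATCTCGGTTGCATTTAGGCTCTTCCAGAGAGTTCGTGCTACCTCACCATTTGAGGCTT
Frame +1: AAG CCT CAA ATG GTG AGG TAG CAC GAA CTC TCT GGA AGA GCC TAA ATG CAA CCG AGA TTG — ATG at 10, stop TAG at 19 → 12 nt.
Frame +2: AGC CTC AAA TGG TGA GGT AGC ACG AAC TCT CTG GAA GAG CCT AAA TGC AAC CGA GAT TGG — no ATG→stop ORF.
Frame +3: GCC TCA AAT GGT GAG GTA GCA CGA ACT CTC TGG AAG AGC CTA AAT GCA ACC GAG ATT GGC — no ATG→stop ORF.
Frame -1: GCC AAT CTC GGT TGC ATT TAG GCT CTT CCA GAG AGT TCG TGC TAC CTC ACC ATT TGA GGC — no ATG→stop ORF.
Frame -2: CCA ATC TCG GTT GCA TTT AGG CTC TTC CAG AGA GTT CGT GCT ACC TCA CCA TTT GAG GCT — no ATG→stop ORF.
Frame -3: CAA TCT CGG TTG CAT TTA GGC TCT TCC AGA GAG TTC GTG CTA CCT CAC CAT TTG AGG CTT — no ATG→stop ORF.
Longest ORF is 12 nt in frame +1 (positions 10–21).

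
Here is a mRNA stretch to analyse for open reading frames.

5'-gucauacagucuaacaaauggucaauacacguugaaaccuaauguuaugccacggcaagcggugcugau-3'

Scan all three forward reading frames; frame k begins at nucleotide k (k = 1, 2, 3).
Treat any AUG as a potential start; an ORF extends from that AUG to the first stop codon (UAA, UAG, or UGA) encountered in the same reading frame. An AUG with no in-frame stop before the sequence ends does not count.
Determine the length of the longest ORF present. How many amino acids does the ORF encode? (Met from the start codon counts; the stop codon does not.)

8

Frame 1: GUC AUA CAG UCU AAC AAA UGG UCA AUA CAC GUU GAA ACC UAA UGU UAU GCC ACG GCA AGC GGU GCU GAU — no AUG→stop ORF.
Frame 2: UCA UAC AGU CUA ACA AAU GGU CAA UAC ACG UUG AAA CCU AAU GUU AUG CCA CGG CAA GCG GUG CUG — no AUG→stop ORF.
Frame 3: CAU ACA GUC UAA CAA AUG GUC AAU ACA CGU UGA AAC CUA AUG UUA UGC CAC GGC AAG CGG UGC UGA — AUG at 18, stop UGA at 33 → 18 nt; AUG at 42, stop UGA at 66 → 27 nt.
Longest: frame 3, positions 42–68, 27 nt = 9 codons = 8 aa. → 8 amino acids.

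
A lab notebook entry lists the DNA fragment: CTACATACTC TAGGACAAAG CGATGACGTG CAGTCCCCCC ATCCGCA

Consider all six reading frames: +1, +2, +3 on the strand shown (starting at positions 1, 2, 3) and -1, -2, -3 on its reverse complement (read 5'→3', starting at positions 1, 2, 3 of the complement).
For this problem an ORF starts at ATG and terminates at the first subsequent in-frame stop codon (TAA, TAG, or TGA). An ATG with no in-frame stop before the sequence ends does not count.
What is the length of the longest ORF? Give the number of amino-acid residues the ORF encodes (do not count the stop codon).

10

Reverse complement (5'→3'): TGCGGATGGGGGGACTGCACGTCATCGCTTTGTCCTAGAGTATGTAG
Frame +1: CTA CAT ACT CTA GGA CAA AGC GAT GAC GTG CAG TCC CCC CAT CCG — no ATG→stop ORF.
Frame +2: TAC ATA CTC TAG GAC AAA GCG ATG ACG TGC AGT CCC CCC ATC CGC — no ATG→stop ORF.
Frame +3: ACA TAC TCT AGG ACA AAG CGA TGA CGT GCA GTC CCC CCA TCC GCA — no ATG→stop ORF.
Frame -1: TGC GGA TGG GGG GAC TGC ACG TCA TCG CTT TGT CCT AGA GTA TGT — no ATG→stop ORF.
Frame -2: GCG GAT GGG GGG ACT GCA CGT CAT CGC TTT GTC CTA GAG TAT GTA — no ATG→stop ORF.
Frame -3: CGG ATG GGG GGA CTG CAC GTC ATC GCT TTG TCC TAG AGT ATG TAG — ATG at 6, stop TAG at 36 → 33 nt; ATG at 42, stop TAG at 45 → 6 nt.
Longest: frame -3, positions 6–38, 33 nt = 11 codons = 10 aa. → 10 amino acids.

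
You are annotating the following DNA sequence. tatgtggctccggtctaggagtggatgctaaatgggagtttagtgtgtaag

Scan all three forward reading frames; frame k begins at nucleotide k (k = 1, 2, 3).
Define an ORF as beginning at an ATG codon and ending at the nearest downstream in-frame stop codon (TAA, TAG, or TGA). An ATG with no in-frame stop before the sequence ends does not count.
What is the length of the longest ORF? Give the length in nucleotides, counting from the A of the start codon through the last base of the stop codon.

Frame 1: TAT GTG GCT CCG GTC TAG GAG TGG ATG CTA AAT GGG AGT TTA GTG TGT AAG — no ATG→stop ORF.
Frame 2: ATG TGG CTC CGG TCT AGG AGT GGA TGC TAA ATG GGA GTT TAG TGT GTA — ATG at 2, stop TAA at 29 → 30 nt; ATG at 32, stop TAG at 41 → 12 nt.
Frame 3: TGT GGC TCC GGT CTA GGA GTG GAT GCT AAA TGG GAG TTT AGT GTG TAA — no ATG→stop ORF.
Longest: frame 2, positions 2–31, 30 nt = 10 codons = 9 aa. → 30 nucleotides.

30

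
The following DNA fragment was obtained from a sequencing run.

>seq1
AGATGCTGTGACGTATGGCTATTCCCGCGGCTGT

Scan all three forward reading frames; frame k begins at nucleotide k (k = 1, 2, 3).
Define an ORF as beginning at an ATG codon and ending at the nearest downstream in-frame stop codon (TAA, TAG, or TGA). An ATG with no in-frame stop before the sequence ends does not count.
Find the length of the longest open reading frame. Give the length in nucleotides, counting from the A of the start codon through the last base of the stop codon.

9

Frame 1: AGA TGC TGT GAC GTA TGG CTA TTC CCG CGG CTG — no ATG→stop ORF.
Frame 2: GAT GCT GTG ACG TAT GGC TAT TCC CGC GGC TGT — no ATG→stop ORF.
Frame 3: ATG CTG TGA CGT ATG GCT ATT CCC GCG GCT — ATG at 3, stop TGA at 9 → 9 nt.
Longest: frame 3, positions 3–11, 9 nt = 3 codons = 2 aa. → 9 nucleotides.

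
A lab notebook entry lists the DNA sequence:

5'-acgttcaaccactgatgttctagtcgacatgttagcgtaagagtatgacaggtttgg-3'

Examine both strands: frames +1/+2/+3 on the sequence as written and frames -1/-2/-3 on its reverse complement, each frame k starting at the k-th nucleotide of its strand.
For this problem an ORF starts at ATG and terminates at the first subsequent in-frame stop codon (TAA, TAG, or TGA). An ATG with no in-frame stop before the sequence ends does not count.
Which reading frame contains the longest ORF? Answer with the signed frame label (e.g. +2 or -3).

Reverse complement (5'→3'): CCAAACCTGTCATACTCTTACGCTAACATGTCGACTAGAACATCAGTGGTTGAACGT
Frame +1: ACG TTC AAC CAC TGA TGT TCT AGT CGA CAT GTT AGC GTA AGA GTA TGA CAG GTT TGG — no ATG→stop ORF.
Frame +2: CGT TCA ACC ACT GAT GTT CTA GTC GAC ATG TTA GCG TAA GAG TAT GAC AGG TTT — ATG at 29, stop TAA at 38 → 12 nt.
Frame +3: GTT CAA CCA CTG ATG TTC TAG TCG ACA TGT TAG CGT AAG AGT ATG ACA GGT TTG — ATG at 15, stop TAG at 21 → 9 nt.
Frame -1: CCA AAC CTG TCA TAC TCT TAC GCT AAC ATG TCG ACT AGA ACA TCA GTG GTT GAA CGT — no ATG→stop ORF.
Frame -2: CAA ACC TGT CAT ACT CTT ACG CTA ACA TGT CGA CTA GAA CAT CAG TGG TTG AAC — no ATG→stop ORF.
Frame -3: AAA CCT GTC ATA CTC TTA CGC TAA CAT GTC GAC TAG AAC ATC AGT GGT TGA ACG — no ATG→stop ORF.
Longest ORF is 12 nt in frame +2 (positions 29–40).

+2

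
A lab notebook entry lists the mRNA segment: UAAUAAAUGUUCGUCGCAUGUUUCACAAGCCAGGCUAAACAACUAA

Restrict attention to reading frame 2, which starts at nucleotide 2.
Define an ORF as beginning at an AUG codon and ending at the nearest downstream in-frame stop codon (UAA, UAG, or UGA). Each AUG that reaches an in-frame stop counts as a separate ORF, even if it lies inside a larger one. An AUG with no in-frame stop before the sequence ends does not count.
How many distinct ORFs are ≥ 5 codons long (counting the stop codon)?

Frame 2: AAU AAA UGU UCG UCG CAU GUU UCA CAA GCC AGG CUA AAC AAC UAA — no AUG→stop ORF.
No ORF reaches 5 codons. Count = 0.

0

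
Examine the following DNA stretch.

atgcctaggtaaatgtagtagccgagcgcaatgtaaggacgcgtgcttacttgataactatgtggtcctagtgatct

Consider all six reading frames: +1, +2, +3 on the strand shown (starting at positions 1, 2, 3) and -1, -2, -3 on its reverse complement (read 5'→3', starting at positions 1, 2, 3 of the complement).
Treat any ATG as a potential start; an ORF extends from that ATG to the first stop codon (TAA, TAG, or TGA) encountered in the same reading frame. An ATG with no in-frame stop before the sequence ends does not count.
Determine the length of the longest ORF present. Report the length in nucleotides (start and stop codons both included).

Reverse complement (5'→3'): AGATCACTAGGACCACATAGTTATCAAGTAAGCACGCGTCCTTACATTGCGCTCGGCTACTACATTTACCTAGGCAT
Frame +1: ATG CCT AGG TAA ATG TAG TAG CCG AGC GCA ATG TAA GGA CGC GTG CTT ACT TGA TAA CTA TGT GGT CCT AGT GAT — ATG at 1, stop TAA at 10 → 12 nt; ATG at 13, stop TAG at 16 → 6 nt; ATG at 31, stop TAA at 34 → 6 nt.
Frame +2: TGC CTA GGT AAA TGT AGT AGC CGA GCG CAA TGT AAG GAC GCG TGC TTA CTT GAT AAC TAT GTG GTC CTA GTG ATC — no ATG→stop ORF.
Frame +3: GCC TAG GTA AAT GTA GTA GCC GAG CGC AAT GTA AGG ACG CGT GCT TAC TTG ATA ACT ATG TGG TCC TAG TGA TCT — ATG at 60, stop TAG at 69 → 12 nt.
Frame -1: AGA TCA CTA GGA CCA CAT AGT TAT CAA GTA AGC ACG CGT CCT TAC ATT GCG CTC GGC TAC TAC ATT TAC CTA GGC — no ATG→stop ORF.
Frame -2: GAT CAC TAG GAC CAC ATA GTT ATC AAG TAA GCA CGC GTC CTT ACA TTG CGC TCG GCT ACT ACA TTT ACC TAG GCA — no ATG→stop ORF.
Frame -3: ATC ACT AGG ACC ACA TAG TTA TCA AGT AAG CAC GCG TCC TTA CAT TGC GCT CGG CTA CTA CAT TTA CCT AGG CAT — no ATG→stop ORF.
Longest: frame +1, positions 1–12, 12 nt = 4 codons = 3 aa. → 12 nucleotides.

12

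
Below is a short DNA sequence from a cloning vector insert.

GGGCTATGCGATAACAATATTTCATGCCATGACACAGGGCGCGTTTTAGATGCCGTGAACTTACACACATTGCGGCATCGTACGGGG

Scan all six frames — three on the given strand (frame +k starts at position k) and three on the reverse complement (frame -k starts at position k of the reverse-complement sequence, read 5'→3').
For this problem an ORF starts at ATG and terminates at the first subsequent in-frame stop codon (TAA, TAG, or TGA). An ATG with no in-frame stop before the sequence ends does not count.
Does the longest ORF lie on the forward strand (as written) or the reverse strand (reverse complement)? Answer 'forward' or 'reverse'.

Reverse complement (5'→3'): CCCCGTACGATGCCGCAATGTGTGTAAGTTCACGGCATCTAAAACGCGCCCTGTGTCATGGCATGAAATATTGTTATCGCATAGCCC
Frame +1: GGG CTA TGC GAT AAC AAT ATT TCA TGC CAT GAC ACA GGG CGC GTT TTA GAT GCC GTG AAC TTA CAC ACA TTG CGG CAT CGT ACG GGG — no ATG→stop ORF.
Frame +2: GGC TAT GCG ATA ACA ATA TTT CAT GCC ATG ACA CAG GGC GCG TTT TAG ATG CCG TGA ACT TAC ACA CAT TGC GGC ATC GTA CGG — ATG at 29, stop TAG at 47 → 21 nt; ATG at 50, stop TGA at 56 → 9 nt.
Frame +3: GCT ATG CGA TAA CAA TAT TTC ATG CCA TGA CAC AGG GCG CGT TTT AGA TGC CGT GAA CTT ACA CAC ATT GCG GCA TCG TAC GGG — ATG at 6, stop TAA at 12 → 9 nt; ATG at 24, stop TGA at 30 → 9 nt.
Frame -1: CCC CGT ACG ATG CCG CAA TGT GTG TAA GTT CAC GGC ATC TAA AAC GCG CCC TGT GTC ATG GCA TGA AAT ATT GTT ATC GCA TAG CCC — ATG at 10, stop TAA at 25 → 18 nt; ATG at 58, stop TGA at 64 → 9 nt.
Frame -2: CCC GTA CGA TGC CGC AAT GTG TGT AAG TTC ACG GCA TCT AAA ACG CGC CCT GTG TCA TGG CAT GAA ATA TTG TTA TCG CAT AGC — no ATG→stop ORF.
Frame -3: CCG TAC GAT GCC GCA ATG TGT GTA AGT TCA CGG CAT CTA AAA CGC GCC CTG TGT CAT GGC ATG AAA TAT TGT TAT CGC ATA GCC — no ATG→stop ORF.
Forward-strand max 21 nt; reverse-strand max 18 nt. The forward strand has the longer ORF.

forward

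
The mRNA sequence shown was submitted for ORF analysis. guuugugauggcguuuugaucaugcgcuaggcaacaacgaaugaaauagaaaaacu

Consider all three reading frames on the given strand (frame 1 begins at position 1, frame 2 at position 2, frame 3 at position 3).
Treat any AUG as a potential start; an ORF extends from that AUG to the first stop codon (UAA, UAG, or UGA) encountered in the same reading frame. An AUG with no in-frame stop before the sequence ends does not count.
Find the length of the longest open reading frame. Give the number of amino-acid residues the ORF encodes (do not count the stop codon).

3

Frame 1: GUU UGU GAU GGC GUU UUG AUC AUG CGC UAG GCA ACA ACG AAU GAA AUA GAA AAA — AUG at 22, stop UAG at 28 → 9 nt.
Frame 2: UUU GUG AUG GCG UUU UGA UCA UGC GCU AGG CAA CAA CGA AUG AAA UAG AAA AAC — AUG at 8, stop UGA at 17 → 12 nt; AUG at 41, stop UAG at 47 → 9 nt.
Frame 3: UUG UGA UGG CGU UUU GAU CAU GCG CUA GGC AAC AAC GAA UGA AAU AGA AAA ACU — no AUG→stop ORF.
Longest: frame 2, positions 8–19, 12 nt = 4 codons = 3 aa. → 3 amino acids.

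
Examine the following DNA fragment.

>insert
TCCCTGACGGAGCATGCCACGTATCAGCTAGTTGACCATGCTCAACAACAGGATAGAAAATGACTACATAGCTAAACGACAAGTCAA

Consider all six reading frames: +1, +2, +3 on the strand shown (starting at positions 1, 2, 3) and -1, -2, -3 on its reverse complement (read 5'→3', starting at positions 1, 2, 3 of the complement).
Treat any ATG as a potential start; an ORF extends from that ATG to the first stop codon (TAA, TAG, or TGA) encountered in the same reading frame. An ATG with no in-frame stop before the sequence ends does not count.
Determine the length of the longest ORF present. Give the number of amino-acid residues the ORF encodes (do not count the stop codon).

5

Reverse complement (5'→3'): TTGACTTGTCGTTTAGCTATGTAGTCATTTTCTATCCTGTTGTTGAGCATGGTCAACTAGCTGATACGTGGCATGCTCCGTCAGGGA
Frame +1: TCC CTG ACG GAG CAT GCC ACG TAT CAG CTA GTT GAC CAT GCT CAA CAA CAG GAT AGA AAA TGA CTA CAT AGC TAA ACG ACA AGT CAA — no ATG→stop ORF.
Frame +2: CCC TGA CGG AGC ATG CCA CGT ATC AGC TAG TTG ACC ATG CTC AAC AAC AGG ATA GAA AAT GAC TAC ATA GCT AAA CGA CAA GTC — ATG at 14, stop TAG at 29 → 18 nt.
Frame +3: CCT GAC GGA GCA TGC CAC GTA TCA GCT AGT TGA CCA TGC TCA ACA ACA GGA TAG AAA ATG ACT ACA TAG CTA AAC GAC AAG TCA — ATG at 60, stop TAG at 69 → 12 nt.
Frame -1: TTG ACT TGT CGT TTA GCT ATG TAG TCA TTT TCT ATC CTG TTG TTG AGC ATG GTC AAC TAG CTG ATA CGT GGC ATG CTC CGT CAG GGA — ATG at 19, stop TAG at 22 → 6 nt; ATG at 49, stop TAG at 58 → 12 nt.
Frame -2: TGA CTT GTC GTT TAG CTA TGT AGT CAT TTT CTA TCC TGT TGT TGA GCA TGG TCA ACT AGC TGA TAC GTG GCA TGC TCC GTC AGG — no ATG→stop ORF.
Frame -3: GAC TTG TCG TTT AGC TAT GTA GTC ATT TTC TAT CCT GTT GTT GAG CAT GGT CAA CTA GCT GAT ACG TGG CAT GCT CCG TCA GGG — no ATG→stop ORF.
Longest: frame +2, positions 14–31, 18 nt = 6 codons = 5 aa. → 5 amino acids.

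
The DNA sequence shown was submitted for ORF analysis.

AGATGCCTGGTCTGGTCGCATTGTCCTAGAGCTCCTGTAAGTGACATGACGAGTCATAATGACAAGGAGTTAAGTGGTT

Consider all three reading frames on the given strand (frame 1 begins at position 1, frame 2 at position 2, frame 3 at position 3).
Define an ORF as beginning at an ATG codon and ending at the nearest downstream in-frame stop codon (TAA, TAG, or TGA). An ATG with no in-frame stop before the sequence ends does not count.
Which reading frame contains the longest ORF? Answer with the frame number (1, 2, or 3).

Frame 1: AGA TGC CTG GTC TGG TCG CAT TGT CCT AGA GCT CCT GTA AGT GAC ATG ACG AGT CAT AAT GAC AAG GAG TTA AGT GGT — no ATG→stop ORF.
Frame 2: GAT GCC TGG TCT GGT CGC ATT GTC CTA GAG CTC CTG TAA GTG ACA TGA CGA GTC ATA ATG ACA AGG AGT TAA GTG GTT — ATG at 59, stop TAA at 71 → 15 nt.
Frame 3: ATG CCT GGT CTG GTC GCA TTG TCC TAG AGC TCC TGT AAG TGA CAT GAC GAG TCA TAA TGA CAA GGA GTT AAG TGG — ATG at 3, stop TAG at 27 → 27 nt.
Longest ORF is 27 nt in frame 3 (positions 3–29).

3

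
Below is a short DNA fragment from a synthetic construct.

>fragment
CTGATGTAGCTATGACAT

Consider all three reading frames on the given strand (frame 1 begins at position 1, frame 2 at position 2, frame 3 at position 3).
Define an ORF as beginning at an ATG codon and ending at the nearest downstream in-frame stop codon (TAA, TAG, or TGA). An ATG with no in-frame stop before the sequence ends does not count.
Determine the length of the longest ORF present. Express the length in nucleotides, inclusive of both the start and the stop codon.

6

Frame 1: CTG ATG TAG CTA TGA CAT — ATG at 4, stop TAG at 7 → 6 nt.
Frame 2: TGA TGT AGC TAT GAC — no ATG→stop ORF.
Frame 3: GAT GTA GCT ATG ACA — no ATG→stop ORF.
Longest: frame 1, positions 4–9, 6 nt = 2 codons = 1 aa. → 6 nucleotides.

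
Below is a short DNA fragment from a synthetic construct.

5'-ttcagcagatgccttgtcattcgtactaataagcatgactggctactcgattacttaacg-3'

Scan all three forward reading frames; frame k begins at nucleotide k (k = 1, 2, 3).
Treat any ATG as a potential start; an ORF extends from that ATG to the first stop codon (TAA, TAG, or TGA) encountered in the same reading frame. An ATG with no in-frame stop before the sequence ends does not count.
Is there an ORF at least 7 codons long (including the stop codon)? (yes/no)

Frame 1: TTC AGC AGA TGC CTT GTC ATT CGT ACT AAT AAG CAT GAC TGG CTA CTC GAT TAC TTA ACG — no ATG→stop ORF.
Frame 2: TCA GCA GAT GCC TTG TCA TTC GTA CTA ATA AGC ATG ACT GGC TAC TCG ATT ACT TAA — ATG at 35, stop TAA at 56 → 24 nt.
Frame 3: CAG CAG ATG CCT TGT CAT TCG TAC TAA TAA GCA TGA CTG GCT ACT CGA TTA CTT AAC — ATG at 9, stop TAA at 27 → 21 nt.
Frame 2 has an ORF of 8 codons (positions 35–58) ≥ 7, so yes.

yes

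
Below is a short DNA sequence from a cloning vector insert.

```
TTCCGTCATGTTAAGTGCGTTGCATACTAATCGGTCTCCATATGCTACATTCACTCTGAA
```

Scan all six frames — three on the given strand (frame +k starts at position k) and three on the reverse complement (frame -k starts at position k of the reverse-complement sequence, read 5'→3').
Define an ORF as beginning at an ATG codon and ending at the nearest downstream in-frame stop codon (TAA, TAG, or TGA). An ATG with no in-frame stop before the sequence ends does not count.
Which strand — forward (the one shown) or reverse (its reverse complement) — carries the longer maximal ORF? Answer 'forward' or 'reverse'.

forward

Reverse complement (5'→3'): TTCAGAGTGAATGTAGCATATGGAGACCGATTAGTATGCAACGCACTTAACATGACGGAA
Frame +1: TTC CGT CAT GTT AAG TGC GTT GCA TAC TAA TCG GTC TCC ATA TGC TAC ATT CAC TCT GAA — no ATG→stop ORF.
Frame +2: TCC GTC ATG TTA AGT GCG TTG CAT ACT AAT CGG TCT CCA TAT GCT ACA TTC ACT CTG — no ATG→stop ORF.
Frame +3: CCG TCA TGT TAA GTG CGT TGC ATA CTA ATC GGT CTC CAT ATG CTA CAT TCA CTC TGA — ATG at 42, stop TGA at 57 → 18 nt.
Frame -1: TTC AGA GTG AAT GTA GCA TAT GGA GAC CGA TTA GTA TGC AAC GCA CTT AAC ATG ACG GAA — no ATG→stop ORF.
Frame -2: TCA GAG TGA ATG TAG CAT ATG GAG ACC GAT TAG TAT GCA ACG CAC TTA ACA TGA CGG — ATG at 11, stop TAG at 14 → 6 nt; ATG at 20, stop TAG at 32 → 15 nt.
Frame -3: CAG AGT GAA TGT AGC ATA TGG AGA CCG ATT AGT ATG CAA CGC ACT TAA CAT GAC GGA — ATG at 36, stop TAA at 48 → 15 nt.
Forward-strand max 18 nt; reverse-strand max 15 nt. The forward strand has the longer ORF.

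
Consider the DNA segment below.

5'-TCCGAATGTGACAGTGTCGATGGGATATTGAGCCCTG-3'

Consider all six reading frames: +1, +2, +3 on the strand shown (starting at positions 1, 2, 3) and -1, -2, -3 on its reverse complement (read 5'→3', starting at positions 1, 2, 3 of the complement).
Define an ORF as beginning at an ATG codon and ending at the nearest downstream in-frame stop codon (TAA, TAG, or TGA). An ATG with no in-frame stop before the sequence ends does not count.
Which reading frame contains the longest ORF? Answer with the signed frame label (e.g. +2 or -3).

+2

Reverse complement (5'→3'): CAGGGCTCAATATCCCATCGACACTGTCACATTCGGA
Frame +1: TCC GAA TGT GAC AGT GTC GAT GGG ATA TTG AGC CCT — no ATG→stop ORF.
Frame +2: CCG AAT GTG ACA GTG TCG ATG GGA TAT TGA GCC CTG — ATG at 20, stop TGA at 29 → 12 nt.
Frame +3: CGA ATG TGA CAG TGT CGA TGG GAT ATT GAG CCC — ATG at 6, stop TGA at 9 → 6 nt.
Frame -1: CAG GGC TCA ATA TCC CAT CGA CAC TGT CAC ATT CGG — no ATG→stop ORF.
Frame -2: AGG GCT CAA TAT CCC ATC GAC ACT GTC ACA TTC GGA — no ATG→stop ORF.
Frame -3: GGG CTC AAT ATC CCA TCG ACA CTG TCA CAT TCG — no ATG→stop ORF.
Longest ORF is 12 nt in frame +2 (positions 20–31).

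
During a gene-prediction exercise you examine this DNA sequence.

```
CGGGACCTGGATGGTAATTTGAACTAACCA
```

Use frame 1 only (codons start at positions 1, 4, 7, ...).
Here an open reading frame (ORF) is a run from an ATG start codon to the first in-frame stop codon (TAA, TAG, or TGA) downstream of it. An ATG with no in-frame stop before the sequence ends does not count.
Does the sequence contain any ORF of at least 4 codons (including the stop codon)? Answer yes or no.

Frame 1: CGG GAC CTG GAT GGT AAT TTG AAC TAA CCA — no ATG→stop ORF.
Largest ORF found is 0 codons < 4, so no.

no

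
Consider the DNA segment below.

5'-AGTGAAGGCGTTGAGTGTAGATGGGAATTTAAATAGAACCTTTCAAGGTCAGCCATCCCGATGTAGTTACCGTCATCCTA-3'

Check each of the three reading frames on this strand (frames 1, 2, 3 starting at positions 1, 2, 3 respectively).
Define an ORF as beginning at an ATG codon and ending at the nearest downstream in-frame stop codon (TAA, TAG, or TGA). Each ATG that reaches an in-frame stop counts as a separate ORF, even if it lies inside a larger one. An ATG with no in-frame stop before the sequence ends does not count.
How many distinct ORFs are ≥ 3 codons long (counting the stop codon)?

1

Frame 1: AGT GAA GGC GTT GAG TGT AGA TGG GAA TTT AAA TAG AAC CTT TCA AGG TCA GCC ATC CCG ATG TAG TTA CCG TCA TCC — ATG at 61, stop TAG at 64 → 6 nt.
Frame 2: GTG AAG GCG TTG AGT GTA GAT GGG AAT TTA AAT AGA ACC TTT CAA GGT CAG CCA TCC CGA TGT AGT TAC CGT CAT CCT — no ATG→stop ORF.
Frame 3: TGA AGG CGT TGA GTG TAG ATG GGA ATT TAA ATA GAA CCT TTC AAG GTC AGC CAT CCC GAT GTA GTT ACC GTC ATC CTA — ATG at 21, stop TAA at 30 → 12 nt.
ORFs ≥ 3 codons: frame 3 21–32 (4 codons). Count = 1.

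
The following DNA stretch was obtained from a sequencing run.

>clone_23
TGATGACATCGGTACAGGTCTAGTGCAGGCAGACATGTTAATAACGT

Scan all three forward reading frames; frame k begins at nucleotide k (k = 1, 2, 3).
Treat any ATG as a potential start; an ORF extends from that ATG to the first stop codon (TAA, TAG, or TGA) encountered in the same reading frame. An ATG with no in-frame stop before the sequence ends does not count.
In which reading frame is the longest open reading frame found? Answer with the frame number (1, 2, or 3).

3

Frame 1: TGA TGA CAT CGG TAC AGG TCT AGT GCA GGC AGA CAT GTT AAT AAC — no ATG→stop ORF.
Frame 2: GAT GAC ATC GGT ACA GGT CTA GTG CAG GCA GAC ATG TTA ATA ACG — no ATG→stop ORF.
Frame 3: ATG ACA TCG GTA CAG GTC TAG TGC AGG CAG ACA TGT TAA TAA CGT — ATG at 3, stop TAG at 21 → 21 nt.
Longest ORF is 21 nt in frame 3 (positions 3–23).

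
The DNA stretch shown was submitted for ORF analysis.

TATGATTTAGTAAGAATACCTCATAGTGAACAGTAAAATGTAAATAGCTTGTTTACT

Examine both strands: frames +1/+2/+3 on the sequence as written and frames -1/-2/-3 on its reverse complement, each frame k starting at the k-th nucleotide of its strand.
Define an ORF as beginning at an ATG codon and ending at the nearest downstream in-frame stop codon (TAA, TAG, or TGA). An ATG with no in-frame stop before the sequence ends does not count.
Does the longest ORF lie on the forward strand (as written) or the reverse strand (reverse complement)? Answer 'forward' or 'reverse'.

Reverse complement (5'→3'): AGTAAACAAGCTATTTACATTTTACTGTTCACTATGAGGTATTCTTACTAAATCATA
Frame +1: TAT GAT TTA GTA AGA ATA CCT CAT AGT GAA CAG TAA AAT GTA AAT AGC TTG TTT ACT — no ATG→stop ORF.
Frame +2: ATG ATT TAG TAA GAA TAC CTC ATA GTG AAC AGT AAA ATG TAA ATA GCT TGT TTA — ATG at 2, stop TAG at 8 → 9 nt; ATG at 38, stop TAA at 41 → 6 nt.
Frame +3: TGA TTT AGT AAG AAT ACC TCA TAG TGA ACA GTA AAA TGT AAA TAG CTT GTT TAC — no ATG→stop ORF.
Frame -1: AGT AAA CAA GCT ATT TAC ATT TTA CTG TTC ACT ATG AGG TAT TCT TAC TAA ATC ATA — ATG at 34, stop TAA at 49 → 18 nt.
Frame -2: GTA AAC AAG CTA TTT ACA TTT TAC TGT TCA CTA TGA GGT ATT CTT ACT AAA TCA — no ATG→stop ORF.
Frame -3: TAA ACA AGC TAT TTA CAT TTT ACT GTT CAC TAT GAG GTA TTC TTA CTA AAT CAT — no ATG→stop ORF.
Forward-strand max 9 nt; reverse-strand max 18 nt. The reverse strand has the longer ORF.

reverse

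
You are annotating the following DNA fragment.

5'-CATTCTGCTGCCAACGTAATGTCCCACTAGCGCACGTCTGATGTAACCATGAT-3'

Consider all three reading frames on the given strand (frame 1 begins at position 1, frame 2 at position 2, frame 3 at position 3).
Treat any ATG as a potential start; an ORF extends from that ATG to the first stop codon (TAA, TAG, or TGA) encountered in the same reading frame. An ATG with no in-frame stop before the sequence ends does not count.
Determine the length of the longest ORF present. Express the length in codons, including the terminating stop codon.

4

Frame 1: CAT TCT GCT GCC AAC GTA ATG TCC CAC TAG CGC ACG TCT GAT GTA ACC ATG — ATG at 19, stop TAG at 28 → 12 nt.
Frame 2: ATT CTG CTG CCA ACG TAA TGT CCC ACT AGC GCA CGT CTG ATG TAA CCA TGA — ATG at 41, stop TAA at 44 → 6 nt.
Frame 3: TTC TGC TGC CAA CGT AAT GTC CCA CTA GCG CAC GTC TGA TGT AAC CAT GAT — no ATG→stop ORF.
Longest: frame 1, positions 19–30, 12 nt = 4 codons = 3 aa. → 4 codons.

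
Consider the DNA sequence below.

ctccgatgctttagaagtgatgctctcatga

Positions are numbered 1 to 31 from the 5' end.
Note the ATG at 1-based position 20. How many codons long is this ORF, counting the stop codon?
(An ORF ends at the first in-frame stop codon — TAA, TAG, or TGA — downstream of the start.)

Codons from position 20: ATG (20–22), CTC (23–25), TCA (26–28), TGA (29–31).
TGA is the first in-frame stop; that's 4 codons including the stop.

4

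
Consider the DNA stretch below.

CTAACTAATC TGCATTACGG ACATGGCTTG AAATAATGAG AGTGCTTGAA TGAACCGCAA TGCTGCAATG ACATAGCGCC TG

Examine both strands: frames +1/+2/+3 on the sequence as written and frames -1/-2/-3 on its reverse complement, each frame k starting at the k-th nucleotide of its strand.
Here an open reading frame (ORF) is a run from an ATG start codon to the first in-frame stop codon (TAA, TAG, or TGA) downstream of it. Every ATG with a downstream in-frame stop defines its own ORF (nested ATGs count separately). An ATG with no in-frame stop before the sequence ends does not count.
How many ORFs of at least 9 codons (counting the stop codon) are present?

2

Reverse complement (5'→3'): CAGGCGCTATGTCATTGCAGCATTGCGGTTCATTCAAGCACTCTCATTATTTCAAGCCATGTCCGTAATGCAGATTAGTTAG
Frame +1: CTA ACT AAT CTG CAT TAC GGA CAT GGC TTG AAA TAA TGA GAG TGC TTG AAT GAA CCG CAA TGC TGC AAT GAC ATA GCG CCT — no ATG→stop ORF.
Frame +2: TAA CTA ATC TGC ATT ACG GAC ATG GCT TGA AAT AAT GAG AGT GCT TGA ATG AAC CGC AAT GCT GCA ATG ACA TAG CGC CTG — ATG at 23, stop TGA at 29 → 9 nt; ATG at 50, stop TAG at 74 → 27 nt; ATG at 68, stop TAG at 74 → 9 nt.
Frame +3: AAC TAA TCT GCA TTA CGG ACA TGG CTT GAA ATA ATG AGA GTG CTT GAA TGA ACC GCA ATG CTG CAA TGA CAT AGC GCC — ATG at 36, stop TGA at 51 → 18 nt; ATG at 60, stop TGA at 69 → 12 nt.
Frame -1: CAG GCG CTA TGT CAT TGC AGC ATT GCG GTT CAT TCA AGC ACT CTC ATT ATT TCA AGC CAT GTC CGT AAT GCA GAT TAG TTA — no ATG→stop ORF.
Frame -2: AGG CGC TAT GTC ATT GCA GCA TTG CGG TTC ATT CAA GCA CTC TCA TTA TTT CAA GCC ATG TCC GTA ATG CAG ATT AGT TAG — ATG at 59, stop TAG at 80 → 24 nt; ATG at 68, stop TAG at 80 → 15 nt.
Frame -3: GGC GCT ATG TCA TTG CAG CAT TGC GGT TCA TTC AAG CAC TCT CAT TAT TTC AAG CCA TGT CCG TAA TGC AGA TTA GTT — ATG at 9, stop TAA at 66 → 60 nt.
ORFs ≥ 9 codons: frame +2 50–76 (9 codons), frame -3 9–68 (20 codons). Count = 2.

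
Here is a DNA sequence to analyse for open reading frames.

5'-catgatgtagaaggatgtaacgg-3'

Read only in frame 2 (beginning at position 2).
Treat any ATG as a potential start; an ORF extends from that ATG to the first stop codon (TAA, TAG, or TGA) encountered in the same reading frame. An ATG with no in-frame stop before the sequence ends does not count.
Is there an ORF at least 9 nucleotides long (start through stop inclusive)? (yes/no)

yes

Frame 2: ATG ATG TAG AAG GAT GTA ACG — ATG at 2, stop TAG at 8 → 9 nt; ATG at 5, stop TAG at 8 → 6 nt.
Frame 2 has an ORF of 9 nucleotides (positions 2–10) ≥ 9, so yes.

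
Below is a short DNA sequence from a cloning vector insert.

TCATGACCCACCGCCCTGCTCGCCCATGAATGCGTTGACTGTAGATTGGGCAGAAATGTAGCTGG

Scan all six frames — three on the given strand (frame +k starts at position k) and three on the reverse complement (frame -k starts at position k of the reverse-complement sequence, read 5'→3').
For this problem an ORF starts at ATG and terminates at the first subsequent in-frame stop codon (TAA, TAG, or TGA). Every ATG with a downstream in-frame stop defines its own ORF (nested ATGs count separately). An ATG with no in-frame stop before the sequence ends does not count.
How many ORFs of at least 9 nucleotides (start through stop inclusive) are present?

4

Reverse complement (5'→3'): CCAGCTACATTTCTGCCCAATCTACAGTCAACGCATTCATGGGCGAGCAGGGCGGTGGGTCATGA
Frame +1: TCA TGA CCC ACC GCC CTG CTC GCC CAT GAA TGC GTT GAC TGT AGA TTG GGC AGA AAT GTA GCT — no ATG→stop ORF.
Frame +2: CAT GAC CCA CCG CCC TGC TCG CCC ATG AAT GCG TTG ACT GTA GAT TGG GCA GAA ATG TAG CTG — ATG at 26, stop TAG at 59 → 36 nt; ATG at 56, stop TAG at 59 → 6 nt.
Frame +3: ATG ACC CAC CGC CCT GCT CGC CCA TGA ATG CGT TGA CTG TAG ATT GGG CAG AAA TGT AGC TGG — ATG at 3, stop TGA at 27 → 27 nt; ATG at 30, stop TGA at 36 → 9 nt.
Frame -1: CCA GCT ACA TTT CTG CCC AAT CTA CAG TCA ACG CAT TCA TGG GCG AGC AGG GCG GTG GGT CAT — no ATG→stop ORF.
Frame -2: CAG CTA CAT TTC TGC CCA ATC TAC AGT CAA CGC ATT CAT GGG CGA GCA GGG CGG TGG GTC ATG — no ATG→stop ORF.
Frame -3: AGC TAC ATT TCT GCC CAA TCT ACA GTC AAC GCA TTC ATG GGC GAG CAG GGC GGT GGG TCA TGA — ATG at 39, stop TGA at 63 → 27 nt.
ORFs ≥ 9 nucleotides: frame +2 26–61 (36 nucleotides), frame +3 3–29 (27 nucleotides), frame +3 30–38 (9 nucleotides), frame -3 39–65 (27 nucleotides). Count = 4.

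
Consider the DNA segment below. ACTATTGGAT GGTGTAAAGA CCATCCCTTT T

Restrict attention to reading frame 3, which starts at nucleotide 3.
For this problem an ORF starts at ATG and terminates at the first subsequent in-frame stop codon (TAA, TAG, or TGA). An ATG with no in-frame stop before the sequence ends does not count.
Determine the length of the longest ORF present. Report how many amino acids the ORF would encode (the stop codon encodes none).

Frame 3: TAT TGG ATG GTG TAA AGA CCA TCC CTT — ATG at 9, stop TAA at 15 → 9 nt.
Longest: frame 3, positions 9–17, 9 nt = 3 codons = 2 aa. → 2 amino acids.

2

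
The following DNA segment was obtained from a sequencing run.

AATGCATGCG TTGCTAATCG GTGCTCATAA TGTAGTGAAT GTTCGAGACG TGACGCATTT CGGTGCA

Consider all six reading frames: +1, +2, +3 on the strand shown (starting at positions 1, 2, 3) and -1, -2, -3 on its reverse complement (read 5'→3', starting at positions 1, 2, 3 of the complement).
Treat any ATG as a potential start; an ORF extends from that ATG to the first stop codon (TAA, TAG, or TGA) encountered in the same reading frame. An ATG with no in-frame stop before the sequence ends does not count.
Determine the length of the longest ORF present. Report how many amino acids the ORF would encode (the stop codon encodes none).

Reverse complement (5'→3'): TGCACCGAAATGCGTCACGTCTCGAACATTCACTACATTATGAGCACCGATTAGCAACGCATGCATT
Frame +1: AAT GCA TGC GTT GCT AAT CGG TGC TCA TAA TGT AGT GAA TGT TCG AGA CGT GAC GCA TTT CGG TGC — no ATG→stop ORF.
Frame +2: ATG CAT GCG TTG CTA ATC GGT GCT CAT AAT GTA GTG AAT GTT CGA GAC GTG ACG CAT TTC GGT GCA — no ATG→stop ORF.
Frame +3: TGC ATG CGT TGC TAA TCG GTG CTC ATA ATG TAG TGA ATG TTC GAG ACG TGA CGC ATT TCG GTG — ATG at 6, stop TAA at 15 → 12 nt; ATG at 30, stop TAG at 33 → 6 nt; ATG at 39, stop TGA at 51 → 15 nt.
Frame -1: TGC ACC GAA ATG CGT CAC GTC TCG AAC ATT CAC TAC ATT ATG AGC ACC GAT TAG CAA CGC ATG CAT — ATG at 10, stop TAG at 52 → 45 nt; ATG at 40, stop TAG at 52 → 15 nt.
Frame -2: GCA CCG AAA TGC GTC ACG TCT CGA ACA TTC ACT ACA TTA TGA GCA CCG ATT AGC AAC GCA TGC ATT — no ATG→stop ORF.
Frame -3: CAC CGA AAT GCG TCA CGT CTC GAA CAT TCA CTA CAT TAT GAG CAC CGA TTA GCA ACG CAT GCA — no ATG→stop ORF.
Longest: frame -1, positions 10–54, 45 nt = 15 codons = 14 aa. → 14 amino acids.

14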